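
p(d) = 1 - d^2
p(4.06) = -15.48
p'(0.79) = -1.58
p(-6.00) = -35.00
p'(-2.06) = 4.12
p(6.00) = -35.00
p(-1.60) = -1.56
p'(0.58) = -1.16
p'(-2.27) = 4.54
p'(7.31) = -14.62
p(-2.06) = -3.24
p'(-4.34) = 8.68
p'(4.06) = -8.12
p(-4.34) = -17.84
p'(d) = -2*d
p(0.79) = 0.38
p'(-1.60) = 3.20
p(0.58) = 0.66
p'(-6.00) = 12.00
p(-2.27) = -4.15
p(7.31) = -52.44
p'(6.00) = -12.00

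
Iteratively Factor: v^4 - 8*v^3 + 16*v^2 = (v)*(v^3 - 8*v^2 + 16*v) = v*(v - 4)*(v^2 - 4*v) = v*(v - 4)^2*(v)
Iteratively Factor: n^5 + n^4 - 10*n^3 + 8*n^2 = (n)*(n^4 + n^3 - 10*n^2 + 8*n) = n^2*(n^3 + n^2 - 10*n + 8) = n^2*(n - 2)*(n^2 + 3*n - 4) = n^2*(n - 2)*(n - 1)*(n + 4)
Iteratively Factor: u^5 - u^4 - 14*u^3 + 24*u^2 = (u)*(u^4 - u^3 - 14*u^2 + 24*u) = u*(u - 3)*(u^3 + 2*u^2 - 8*u) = u^2*(u - 3)*(u^2 + 2*u - 8) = u^2*(u - 3)*(u - 2)*(u + 4)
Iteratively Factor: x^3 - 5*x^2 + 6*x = (x - 3)*(x^2 - 2*x) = x*(x - 3)*(x - 2)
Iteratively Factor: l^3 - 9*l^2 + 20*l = (l - 4)*(l^2 - 5*l) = (l - 5)*(l - 4)*(l)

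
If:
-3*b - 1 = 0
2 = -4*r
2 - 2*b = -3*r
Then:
No Solution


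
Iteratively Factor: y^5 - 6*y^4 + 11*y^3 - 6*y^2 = (y)*(y^4 - 6*y^3 + 11*y^2 - 6*y) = y*(y - 1)*(y^3 - 5*y^2 + 6*y) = y*(y - 3)*(y - 1)*(y^2 - 2*y) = y*(y - 3)*(y - 2)*(y - 1)*(y)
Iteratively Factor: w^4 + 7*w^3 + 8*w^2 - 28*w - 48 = (w - 2)*(w^3 + 9*w^2 + 26*w + 24) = (w - 2)*(w + 3)*(w^2 + 6*w + 8) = (w - 2)*(w + 2)*(w + 3)*(w + 4)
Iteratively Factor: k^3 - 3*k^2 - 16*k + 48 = (k - 4)*(k^2 + k - 12) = (k - 4)*(k - 3)*(k + 4)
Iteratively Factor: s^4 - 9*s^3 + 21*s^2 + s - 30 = (s - 3)*(s^3 - 6*s^2 + 3*s + 10) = (s - 3)*(s + 1)*(s^2 - 7*s + 10) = (s - 3)*(s - 2)*(s + 1)*(s - 5)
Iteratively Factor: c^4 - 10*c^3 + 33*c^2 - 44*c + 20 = (c - 2)*(c^3 - 8*c^2 + 17*c - 10) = (c - 2)*(c - 1)*(c^2 - 7*c + 10) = (c - 5)*(c - 2)*(c - 1)*(c - 2)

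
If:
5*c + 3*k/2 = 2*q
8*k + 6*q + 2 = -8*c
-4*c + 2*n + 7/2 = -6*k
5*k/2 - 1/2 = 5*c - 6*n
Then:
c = 71/296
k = -89/148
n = 79/148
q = 11/74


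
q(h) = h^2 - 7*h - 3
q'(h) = 2*h - 7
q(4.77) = -13.64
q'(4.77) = 2.54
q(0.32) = -5.14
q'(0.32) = -6.36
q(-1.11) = 6.00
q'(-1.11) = -9.22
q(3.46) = -15.25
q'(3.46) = -0.08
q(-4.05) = 41.75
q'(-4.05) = -15.10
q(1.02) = -9.10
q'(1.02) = -4.96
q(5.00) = -13.00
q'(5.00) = 3.00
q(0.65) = -7.13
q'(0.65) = -5.70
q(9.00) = 15.00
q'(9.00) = 11.00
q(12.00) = 57.00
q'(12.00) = 17.00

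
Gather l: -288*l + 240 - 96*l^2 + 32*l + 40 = -96*l^2 - 256*l + 280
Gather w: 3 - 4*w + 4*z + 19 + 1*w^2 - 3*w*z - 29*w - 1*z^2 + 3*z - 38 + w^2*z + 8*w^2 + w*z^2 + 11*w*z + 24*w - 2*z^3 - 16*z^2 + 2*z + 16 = w^2*(z + 9) + w*(z^2 + 8*z - 9) - 2*z^3 - 17*z^2 + 9*z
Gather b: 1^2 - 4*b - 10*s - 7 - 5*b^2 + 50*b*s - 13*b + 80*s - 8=-5*b^2 + b*(50*s - 17) + 70*s - 14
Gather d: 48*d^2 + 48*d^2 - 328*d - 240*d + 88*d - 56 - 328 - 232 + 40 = 96*d^2 - 480*d - 576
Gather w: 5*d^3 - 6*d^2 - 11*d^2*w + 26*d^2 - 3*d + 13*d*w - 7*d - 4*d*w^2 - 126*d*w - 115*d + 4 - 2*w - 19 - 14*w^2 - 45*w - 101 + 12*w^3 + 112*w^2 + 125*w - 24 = 5*d^3 + 20*d^2 - 125*d + 12*w^3 + w^2*(98 - 4*d) + w*(-11*d^2 - 113*d + 78) - 140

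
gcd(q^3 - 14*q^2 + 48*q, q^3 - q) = q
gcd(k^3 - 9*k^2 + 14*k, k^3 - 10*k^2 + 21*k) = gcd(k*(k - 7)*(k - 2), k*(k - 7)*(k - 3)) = k^2 - 7*k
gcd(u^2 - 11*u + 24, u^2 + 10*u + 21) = 1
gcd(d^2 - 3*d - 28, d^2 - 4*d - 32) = d + 4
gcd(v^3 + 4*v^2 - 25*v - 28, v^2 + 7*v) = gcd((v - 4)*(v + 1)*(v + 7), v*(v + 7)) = v + 7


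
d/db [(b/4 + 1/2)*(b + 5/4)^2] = 3*b^2/4 + 9*b/4 + 105/64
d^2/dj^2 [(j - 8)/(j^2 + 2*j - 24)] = 2*(3*(2 - j)*(j^2 + 2*j - 24) + 4*(j - 8)*(j + 1)^2)/(j^2 + 2*j - 24)^3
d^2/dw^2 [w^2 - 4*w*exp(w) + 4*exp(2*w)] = -4*w*exp(w) + 16*exp(2*w) - 8*exp(w) + 2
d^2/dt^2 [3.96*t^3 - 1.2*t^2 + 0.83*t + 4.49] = 23.76*t - 2.4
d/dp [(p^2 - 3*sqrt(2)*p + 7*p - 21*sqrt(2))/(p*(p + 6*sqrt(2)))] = (-7*p^2 + 9*sqrt(2)*p^2 + 42*sqrt(2)*p + 252)/(p^2*(p^2 + 12*sqrt(2)*p + 72))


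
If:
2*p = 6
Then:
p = 3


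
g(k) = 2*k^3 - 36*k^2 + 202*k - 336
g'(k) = 6*k^2 - 72*k + 202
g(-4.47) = -2136.88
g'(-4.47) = 643.73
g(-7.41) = -4623.25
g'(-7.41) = 1064.97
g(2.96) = -1.63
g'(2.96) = 41.45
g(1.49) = -108.33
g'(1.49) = 108.04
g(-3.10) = -1367.74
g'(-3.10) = 482.86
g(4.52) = 26.24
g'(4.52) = -0.86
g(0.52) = -240.41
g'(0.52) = 166.18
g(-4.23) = -1985.98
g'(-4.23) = 613.92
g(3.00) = 0.00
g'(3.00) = 40.00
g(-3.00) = -1320.00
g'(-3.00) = 472.00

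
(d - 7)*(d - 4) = d^2 - 11*d + 28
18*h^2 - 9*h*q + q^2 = (-6*h + q)*(-3*h + q)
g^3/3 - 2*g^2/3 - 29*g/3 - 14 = (g/3 + 1)*(g - 7)*(g + 2)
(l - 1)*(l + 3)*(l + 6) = l^3 + 8*l^2 + 9*l - 18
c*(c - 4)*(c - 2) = c^3 - 6*c^2 + 8*c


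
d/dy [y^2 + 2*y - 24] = 2*y + 2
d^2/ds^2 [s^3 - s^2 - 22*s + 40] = 6*s - 2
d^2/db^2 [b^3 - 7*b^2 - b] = 6*b - 14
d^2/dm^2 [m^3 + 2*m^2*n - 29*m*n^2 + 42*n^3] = 6*m + 4*n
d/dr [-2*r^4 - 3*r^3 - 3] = r^2*(-8*r - 9)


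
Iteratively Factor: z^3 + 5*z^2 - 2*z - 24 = (z + 3)*(z^2 + 2*z - 8) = (z - 2)*(z + 3)*(z + 4)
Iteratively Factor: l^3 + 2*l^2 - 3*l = (l + 3)*(l^2 - l) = (l - 1)*(l + 3)*(l)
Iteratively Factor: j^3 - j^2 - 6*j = (j - 3)*(j^2 + 2*j) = j*(j - 3)*(j + 2)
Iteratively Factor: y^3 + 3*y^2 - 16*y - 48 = (y + 3)*(y^2 - 16) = (y - 4)*(y + 3)*(y + 4)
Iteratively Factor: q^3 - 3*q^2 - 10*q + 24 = (q + 3)*(q^2 - 6*q + 8) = (q - 2)*(q + 3)*(q - 4)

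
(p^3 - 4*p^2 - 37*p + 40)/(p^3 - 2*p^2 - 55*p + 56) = (p + 5)/(p + 7)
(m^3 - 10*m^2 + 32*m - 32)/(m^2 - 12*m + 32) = (m^2 - 6*m + 8)/(m - 8)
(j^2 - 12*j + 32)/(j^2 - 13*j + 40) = (j - 4)/(j - 5)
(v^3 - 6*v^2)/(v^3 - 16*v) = v*(v - 6)/(v^2 - 16)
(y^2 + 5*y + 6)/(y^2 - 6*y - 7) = (y^2 + 5*y + 6)/(y^2 - 6*y - 7)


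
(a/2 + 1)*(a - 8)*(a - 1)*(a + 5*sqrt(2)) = a^4/2 - 7*a^3/2 + 5*sqrt(2)*a^3/2 - 35*sqrt(2)*a^2/2 - 5*a^2 - 25*sqrt(2)*a + 8*a + 40*sqrt(2)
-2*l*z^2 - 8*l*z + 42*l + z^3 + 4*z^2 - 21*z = (-2*l + z)*(z - 3)*(z + 7)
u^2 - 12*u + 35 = (u - 7)*(u - 5)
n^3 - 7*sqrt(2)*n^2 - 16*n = n*(n - 8*sqrt(2))*(n + sqrt(2))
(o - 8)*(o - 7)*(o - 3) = o^3 - 18*o^2 + 101*o - 168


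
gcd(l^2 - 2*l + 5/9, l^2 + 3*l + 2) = 1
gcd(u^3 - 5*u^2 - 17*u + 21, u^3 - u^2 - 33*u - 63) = u^2 - 4*u - 21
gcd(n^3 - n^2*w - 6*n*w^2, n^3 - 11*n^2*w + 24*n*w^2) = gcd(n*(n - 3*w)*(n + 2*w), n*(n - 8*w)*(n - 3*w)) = -n^2 + 3*n*w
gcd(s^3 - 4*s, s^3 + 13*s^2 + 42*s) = s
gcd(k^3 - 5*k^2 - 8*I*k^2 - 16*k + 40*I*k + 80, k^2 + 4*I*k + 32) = k - 4*I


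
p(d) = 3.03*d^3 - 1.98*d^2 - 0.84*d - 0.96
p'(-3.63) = 133.31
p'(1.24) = 8.23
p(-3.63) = -168.93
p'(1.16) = 6.80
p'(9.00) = 699.81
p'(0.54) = -0.33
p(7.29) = 1061.58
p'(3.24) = 81.75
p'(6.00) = 302.64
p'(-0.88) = 9.68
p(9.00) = 2039.97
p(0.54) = -1.51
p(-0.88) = -3.82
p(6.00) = 577.20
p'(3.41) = 91.36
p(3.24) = 78.59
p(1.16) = 0.13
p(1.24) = 0.73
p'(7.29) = 453.37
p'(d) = 9.09*d^2 - 3.96*d - 0.84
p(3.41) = 93.30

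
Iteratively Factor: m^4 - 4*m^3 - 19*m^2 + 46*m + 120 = (m + 3)*(m^3 - 7*m^2 + 2*m + 40) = (m - 5)*(m + 3)*(m^2 - 2*m - 8) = (m - 5)*(m + 2)*(m + 3)*(m - 4)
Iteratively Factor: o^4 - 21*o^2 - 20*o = (o + 1)*(o^3 - o^2 - 20*o) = (o + 1)*(o + 4)*(o^2 - 5*o) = o*(o + 1)*(o + 4)*(o - 5)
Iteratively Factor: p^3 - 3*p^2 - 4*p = (p - 4)*(p^2 + p) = p*(p - 4)*(p + 1)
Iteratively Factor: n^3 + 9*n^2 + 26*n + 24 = (n + 3)*(n^2 + 6*n + 8) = (n + 2)*(n + 3)*(n + 4)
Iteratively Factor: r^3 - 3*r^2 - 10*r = (r - 5)*(r^2 + 2*r) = r*(r - 5)*(r + 2)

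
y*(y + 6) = y^2 + 6*y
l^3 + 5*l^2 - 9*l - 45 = (l - 3)*(l + 3)*(l + 5)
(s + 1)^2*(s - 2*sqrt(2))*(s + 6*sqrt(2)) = s^4 + 2*s^3 + 4*sqrt(2)*s^3 - 23*s^2 + 8*sqrt(2)*s^2 - 48*s + 4*sqrt(2)*s - 24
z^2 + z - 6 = (z - 2)*(z + 3)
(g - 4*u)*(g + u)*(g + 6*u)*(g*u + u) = g^4*u + 3*g^3*u^2 + g^3*u - 22*g^2*u^3 + 3*g^2*u^2 - 24*g*u^4 - 22*g*u^3 - 24*u^4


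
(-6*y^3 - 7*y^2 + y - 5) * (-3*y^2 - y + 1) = 18*y^5 + 27*y^4 - 2*y^3 + 7*y^2 + 6*y - 5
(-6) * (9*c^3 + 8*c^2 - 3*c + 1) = -54*c^3 - 48*c^2 + 18*c - 6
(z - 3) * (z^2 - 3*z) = z^3 - 6*z^2 + 9*z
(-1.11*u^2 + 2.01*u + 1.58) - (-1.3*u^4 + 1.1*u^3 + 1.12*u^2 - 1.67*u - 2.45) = 1.3*u^4 - 1.1*u^3 - 2.23*u^2 + 3.68*u + 4.03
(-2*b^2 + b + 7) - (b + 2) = 5 - 2*b^2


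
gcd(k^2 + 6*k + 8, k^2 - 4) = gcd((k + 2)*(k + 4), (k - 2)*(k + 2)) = k + 2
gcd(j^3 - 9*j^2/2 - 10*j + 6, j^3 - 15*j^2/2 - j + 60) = j - 6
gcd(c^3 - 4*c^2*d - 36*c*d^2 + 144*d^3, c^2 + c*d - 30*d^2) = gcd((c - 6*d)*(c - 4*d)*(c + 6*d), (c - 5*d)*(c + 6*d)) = c + 6*d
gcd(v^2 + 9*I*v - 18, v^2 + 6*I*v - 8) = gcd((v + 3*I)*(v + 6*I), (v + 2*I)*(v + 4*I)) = 1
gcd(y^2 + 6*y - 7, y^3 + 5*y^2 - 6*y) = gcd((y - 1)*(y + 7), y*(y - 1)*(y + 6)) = y - 1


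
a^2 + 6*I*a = a*(a + 6*I)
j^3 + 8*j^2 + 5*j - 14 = (j - 1)*(j + 2)*(j + 7)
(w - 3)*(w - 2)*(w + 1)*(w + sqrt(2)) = w^4 - 4*w^3 + sqrt(2)*w^3 - 4*sqrt(2)*w^2 + w^2 + sqrt(2)*w + 6*w + 6*sqrt(2)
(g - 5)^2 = g^2 - 10*g + 25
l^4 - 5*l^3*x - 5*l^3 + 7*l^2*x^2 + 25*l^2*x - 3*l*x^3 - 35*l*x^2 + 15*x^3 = (l - 5)*(l - 3*x)*(l - x)^2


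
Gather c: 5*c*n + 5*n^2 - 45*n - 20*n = 5*c*n + 5*n^2 - 65*n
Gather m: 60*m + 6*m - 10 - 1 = 66*m - 11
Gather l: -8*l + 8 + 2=10 - 8*l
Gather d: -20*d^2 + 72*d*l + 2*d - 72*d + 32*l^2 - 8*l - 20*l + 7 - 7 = -20*d^2 + d*(72*l - 70) + 32*l^2 - 28*l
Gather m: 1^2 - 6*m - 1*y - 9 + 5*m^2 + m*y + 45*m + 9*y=5*m^2 + m*(y + 39) + 8*y - 8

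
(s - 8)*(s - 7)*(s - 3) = s^3 - 18*s^2 + 101*s - 168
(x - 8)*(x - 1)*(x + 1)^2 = x^4 - 7*x^3 - 9*x^2 + 7*x + 8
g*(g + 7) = g^2 + 7*g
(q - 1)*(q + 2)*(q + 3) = q^3 + 4*q^2 + q - 6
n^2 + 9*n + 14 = (n + 2)*(n + 7)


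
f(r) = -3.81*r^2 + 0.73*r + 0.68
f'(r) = 0.73 - 7.62*r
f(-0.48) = -0.55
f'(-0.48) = 4.39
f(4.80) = -83.60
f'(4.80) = -35.85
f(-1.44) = -8.27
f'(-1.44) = 11.70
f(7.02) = -181.95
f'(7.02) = -52.76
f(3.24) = -36.95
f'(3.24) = -23.96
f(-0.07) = 0.61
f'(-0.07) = 1.26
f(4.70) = -80.05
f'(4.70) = -35.08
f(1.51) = -6.90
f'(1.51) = -10.78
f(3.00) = -31.42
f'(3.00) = -22.13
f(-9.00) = -314.50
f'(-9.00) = 69.31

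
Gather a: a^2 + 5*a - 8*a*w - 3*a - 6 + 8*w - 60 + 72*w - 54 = a^2 + a*(2 - 8*w) + 80*w - 120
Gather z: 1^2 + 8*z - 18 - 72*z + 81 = 64 - 64*z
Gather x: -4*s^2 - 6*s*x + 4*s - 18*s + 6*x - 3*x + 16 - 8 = -4*s^2 - 14*s + x*(3 - 6*s) + 8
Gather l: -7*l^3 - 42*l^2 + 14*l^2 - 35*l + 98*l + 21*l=-7*l^3 - 28*l^2 + 84*l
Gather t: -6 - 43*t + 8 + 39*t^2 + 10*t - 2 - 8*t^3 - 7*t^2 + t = -8*t^3 + 32*t^2 - 32*t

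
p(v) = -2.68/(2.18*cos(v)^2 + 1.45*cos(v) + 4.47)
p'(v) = -2.68*(4.36*sin(v)*cos(v) + 1.45*sin(v))/(2.18*cos(v)^2 + 1.45*cos(v) + 4.47)^2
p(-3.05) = -0.52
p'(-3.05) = -0.03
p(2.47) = -0.57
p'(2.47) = 0.15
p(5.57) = -0.39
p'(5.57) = 0.18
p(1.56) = -0.60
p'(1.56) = -0.20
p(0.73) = -0.40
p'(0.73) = -0.18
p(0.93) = -0.44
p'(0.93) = -0.23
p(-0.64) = -0.38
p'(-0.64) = 0.16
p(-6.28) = -0.33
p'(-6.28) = -0.00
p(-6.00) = -0.34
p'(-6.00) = -0.07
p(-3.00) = -0.52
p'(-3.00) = -0.04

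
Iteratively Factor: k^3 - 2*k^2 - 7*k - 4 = (k + 1)*(k^2 - 3*k - 4) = (k + 1)^2*(k - 4)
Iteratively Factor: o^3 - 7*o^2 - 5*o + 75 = (o + 3)*(o^2 - 10*o + 25) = (o - 5)*(o + 3)*(o - 5)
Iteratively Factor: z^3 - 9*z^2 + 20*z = (z - 4)*(z^2 - 5*z) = z*(z - 4)*(z - 5)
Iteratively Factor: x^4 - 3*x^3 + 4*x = (x - 2)*(x^3 - x^2 - 2*x) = x*(x - 2)*(x^2 - x - 2) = x*(x - 2)*(x + 1)*(x - 2)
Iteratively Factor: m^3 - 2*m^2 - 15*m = (m)*(m^2 - 2*m - 15) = m*(m + 3)*(m - 5)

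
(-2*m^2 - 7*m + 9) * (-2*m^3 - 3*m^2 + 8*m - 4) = 4*m^5 + 20*m^4 - 13*m^3 - 75*m^2 + 100*m - 36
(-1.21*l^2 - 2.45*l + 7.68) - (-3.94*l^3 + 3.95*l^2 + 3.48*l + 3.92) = 3.94*l^3 - 5.16*l^2 - 5.93*l + 3.76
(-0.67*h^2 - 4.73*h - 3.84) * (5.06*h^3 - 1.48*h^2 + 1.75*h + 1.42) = -3.3902*h^5 - 22.9422*h^4 - 13.6025*h^3 - 3.5457*h^2 - 13.4366*h - 5.4528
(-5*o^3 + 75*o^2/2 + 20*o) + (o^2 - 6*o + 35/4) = -5*o^3 + 77*o^2/2 + 14*o + 35/4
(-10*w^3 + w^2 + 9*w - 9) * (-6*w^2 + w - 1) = 60*w^5 - 16*w^4 - 43*w^3 + 62*w^2 - 18*w + 9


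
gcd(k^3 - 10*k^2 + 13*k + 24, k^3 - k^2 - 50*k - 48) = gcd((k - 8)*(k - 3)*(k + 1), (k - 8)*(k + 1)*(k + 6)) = k^2 - 7*k - 8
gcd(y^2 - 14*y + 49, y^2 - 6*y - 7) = y - 7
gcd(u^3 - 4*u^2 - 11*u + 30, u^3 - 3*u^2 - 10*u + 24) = u^2 + u - 6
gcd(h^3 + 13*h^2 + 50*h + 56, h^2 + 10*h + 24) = h + 4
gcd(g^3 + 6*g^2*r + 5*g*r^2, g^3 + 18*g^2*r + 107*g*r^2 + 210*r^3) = g + 5*r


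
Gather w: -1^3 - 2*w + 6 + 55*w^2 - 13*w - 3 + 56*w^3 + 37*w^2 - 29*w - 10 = 56*w^3 + 92*w^2 - 44*w - 8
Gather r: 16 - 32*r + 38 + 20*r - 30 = 24 - 12*r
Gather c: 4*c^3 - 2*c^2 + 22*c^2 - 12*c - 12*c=4*c^3 + 20*c^2 - 24*c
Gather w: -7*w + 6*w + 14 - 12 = 2 - w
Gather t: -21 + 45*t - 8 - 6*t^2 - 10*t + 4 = -6*t^2 + 35*t - 25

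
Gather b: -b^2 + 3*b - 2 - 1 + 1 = -b^2 + 3*b - 2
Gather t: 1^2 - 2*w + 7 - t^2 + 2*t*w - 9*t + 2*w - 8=-t^2 + t*(2*w - 9)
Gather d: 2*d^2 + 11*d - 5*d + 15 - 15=2*d^2 + 6*d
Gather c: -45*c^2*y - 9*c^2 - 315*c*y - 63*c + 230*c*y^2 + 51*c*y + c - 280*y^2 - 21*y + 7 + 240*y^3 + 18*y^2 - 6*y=c^2*(-45*y - 9) + c*(230*y^2 - 264*y - 62) + 240*y^3 - 262*y^2 - 27*y + 7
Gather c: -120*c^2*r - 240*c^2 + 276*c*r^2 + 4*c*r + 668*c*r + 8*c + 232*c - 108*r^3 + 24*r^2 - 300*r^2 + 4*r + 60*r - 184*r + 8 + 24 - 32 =c^2*(-120*r - 240) + c*(276*r^2 + 672*r + 240) - 108*r^3 - 276*r^2 - 120*r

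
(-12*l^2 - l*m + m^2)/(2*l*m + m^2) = (-12*l^2 - l*m + m^2)/(m*(2*l + m))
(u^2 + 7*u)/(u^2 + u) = (u + 7)/(u + 1)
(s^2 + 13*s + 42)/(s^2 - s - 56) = (s + 6)/(s - 8)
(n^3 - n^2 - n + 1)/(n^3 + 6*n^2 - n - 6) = (n - 1)/(n + 6)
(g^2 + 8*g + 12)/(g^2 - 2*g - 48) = (g + 2)/(g - 8)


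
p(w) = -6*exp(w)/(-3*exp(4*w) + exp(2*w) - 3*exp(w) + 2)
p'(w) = -6*(12*exp(4*w) - 2*exp(2*w) + 3*exp(w))*exp(w)/(-3*exp(4*w) + exp(2*w) - 3*exp(w) + 2)^2 - 6*exp(w)/(-3*exp(4*w) + exp(2*w) - 3*exp(w) + 2) = 6*(-(12*exp(3*w) - 2*exp(w) + 3)*exp(w) + 3*exp(4*w) - exp(2*w) + 3*exp(w) - 2)*exp(w)/(3*exp(4*w) - exp(2*w) + 3*exp(w) - 2)^2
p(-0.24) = 5.30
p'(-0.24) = -28.78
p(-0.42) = 40.00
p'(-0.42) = -1317.41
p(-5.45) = -0.01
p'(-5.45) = -0.01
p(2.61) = 0.00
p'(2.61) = -0.00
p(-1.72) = -0.72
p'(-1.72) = -0.95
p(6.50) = 0.00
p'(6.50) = -0.00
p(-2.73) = -0.22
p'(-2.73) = -0.24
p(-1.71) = -0.73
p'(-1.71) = -0.97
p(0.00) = 2.00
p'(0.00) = -6.67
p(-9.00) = 0.00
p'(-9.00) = 0.00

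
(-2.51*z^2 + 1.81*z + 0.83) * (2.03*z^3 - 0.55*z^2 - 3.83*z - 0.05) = -5.0953*z^5 + 5.0548*z^4 + 10.3027*z^3 - 7.2633*z^2 - 3.2694*z - 0.0415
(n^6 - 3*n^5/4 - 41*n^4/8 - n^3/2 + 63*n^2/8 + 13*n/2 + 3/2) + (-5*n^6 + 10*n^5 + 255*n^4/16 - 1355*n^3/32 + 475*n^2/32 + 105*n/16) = -4*n^6 + 37*n^5/4 + 173*n^4/16 - 1371*n^3/32 + 727*n^2/32 + 209*n/16 + 3/2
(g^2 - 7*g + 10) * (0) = 0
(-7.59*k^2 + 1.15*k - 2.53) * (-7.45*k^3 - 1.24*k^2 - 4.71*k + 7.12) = 56.5455*k^5 + 0.844100000000001*k^4 + 53.1714*k^3 - 56.3201*k^2 + 20.1043*k - 18.0136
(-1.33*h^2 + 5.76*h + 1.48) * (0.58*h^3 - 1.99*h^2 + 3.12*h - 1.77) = -0.7714*h^5 + 5.9875*h^4 - 14.7536*h^3 + 17.3801*h^2 - 5.5776*h - 2.6196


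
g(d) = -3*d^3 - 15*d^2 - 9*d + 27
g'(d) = -9*d^2 - 30*d - 9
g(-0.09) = 27.69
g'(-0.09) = -6.37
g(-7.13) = 416.02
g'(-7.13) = -252.63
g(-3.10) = 0.12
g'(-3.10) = -2.49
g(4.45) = -574.45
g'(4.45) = -320.72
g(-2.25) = 5.48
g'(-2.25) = 12.94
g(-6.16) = 214.49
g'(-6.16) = -165.71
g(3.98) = -435.56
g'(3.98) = -270.96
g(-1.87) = 10.99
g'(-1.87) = 15.63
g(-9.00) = 1080.00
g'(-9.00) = -468.00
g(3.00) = -216.00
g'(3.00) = -180.00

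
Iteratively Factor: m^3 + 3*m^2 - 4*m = (m - 1)*(m^2 + 4*m) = (m - 1)*(m + 4)*(m)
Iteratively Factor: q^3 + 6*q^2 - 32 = (q - 2)*(q^2 + 8*q + 16) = (q - 2)*(q + 4)*(q + 4)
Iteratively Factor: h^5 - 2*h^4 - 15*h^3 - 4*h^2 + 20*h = (h - 1)*(h^4 - h^3 - 16*h^2 - 20*h) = (h - 1)*(h + 2)*(h^3 - 3*h^2 - 10*h) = (h - 5)*(h - 1)*(h + 2)*(h^2 + 2*h) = (h - 5)*(h - 1)*(h + 2)^2*(h)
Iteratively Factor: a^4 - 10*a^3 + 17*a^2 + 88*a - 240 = (a - 4)*(a^3 - 6*a^2 - 7*a + 60) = (a - 5)*(a - 4)*(a^2 - a - 12) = (a - 5)*(a - 4)^2*(a + 3)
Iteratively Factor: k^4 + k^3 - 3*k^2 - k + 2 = (k + 1)*(k^3 - 3*k + 2) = (k - 1)*(k + 1)*(k^2 + k - 2) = (k - 1)^2*(k + 1)*(k + 2)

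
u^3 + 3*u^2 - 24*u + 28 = (u - 2)^2*(u + 7)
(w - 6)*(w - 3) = w^2 - 9*w + 18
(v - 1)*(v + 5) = v^2 + 4*v - 5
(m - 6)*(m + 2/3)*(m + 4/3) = m^3 - 4*m^2 - 100*m/9 - 16/3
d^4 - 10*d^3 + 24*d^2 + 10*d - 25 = (d - 5)^2*(d - 1)*(d + 1)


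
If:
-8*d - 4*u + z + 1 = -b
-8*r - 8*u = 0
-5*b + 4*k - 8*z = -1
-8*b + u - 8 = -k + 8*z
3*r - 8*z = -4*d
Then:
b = -150*z/133 - 163/133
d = 841*z/1064 - 9/532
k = 157*z/266 - 237/133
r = 429*z/266 + 3/133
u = -429*z/266 - 3/133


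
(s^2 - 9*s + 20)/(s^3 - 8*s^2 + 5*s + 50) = (s - 4)/(s^2 - 3*s - 10)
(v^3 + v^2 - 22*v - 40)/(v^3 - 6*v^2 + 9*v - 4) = (v^3 + v^2 - 22*v - 40)/(v^3 - 6*v^2 + 9*v - 4)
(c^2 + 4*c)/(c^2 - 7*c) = (c + 4)/(c - 7)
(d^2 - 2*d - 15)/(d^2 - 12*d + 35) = (d + 3)/(d - 7)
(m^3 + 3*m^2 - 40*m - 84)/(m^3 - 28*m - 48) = (m + 7)/(m + 4)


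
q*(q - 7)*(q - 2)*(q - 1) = q^4 - 10*q^3 + 23*q^2 - 14*q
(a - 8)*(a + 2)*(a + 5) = a^3 - a^2 - 46*a - 80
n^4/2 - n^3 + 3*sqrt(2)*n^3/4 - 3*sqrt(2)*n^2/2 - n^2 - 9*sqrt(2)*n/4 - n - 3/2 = (n - 3)*(n + sqrt(2))*(sqrt(2)*n/2 + 1/2)*(sqrt(2)*n/2 + sqrt(2)/2)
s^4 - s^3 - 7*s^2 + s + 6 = (s - 3)*(s - 1)*(s + 1)*(s + 2)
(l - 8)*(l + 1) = l^2 - 7*l - 8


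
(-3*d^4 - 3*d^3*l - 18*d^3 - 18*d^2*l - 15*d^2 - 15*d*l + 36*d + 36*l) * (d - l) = -3*d^5 - 18*d^4 + 3*d^3*l^2 - 15*d^3 + 18*d^2*l^2 + 36*d^2 + 15*d*l^2 - 36*l^2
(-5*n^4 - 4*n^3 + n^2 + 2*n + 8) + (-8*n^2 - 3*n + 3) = -5*n^4 - 4*n^3 - 7*n^2 - n + 11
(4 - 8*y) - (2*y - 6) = 10 - 10*y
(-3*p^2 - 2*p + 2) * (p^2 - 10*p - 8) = -3*p^4 + 28*p^3 + 46*p^2 - 4*p - 16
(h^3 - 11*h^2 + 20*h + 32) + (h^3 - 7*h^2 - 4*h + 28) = 2*h^3 - 18*h^2 + 16*h + 60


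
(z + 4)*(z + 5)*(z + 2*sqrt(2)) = z^3 + 2*sqrt(2)*z^2 + 9*z^2 + 20*z + 18*sqrt(2)*z + 40*sqrt(2)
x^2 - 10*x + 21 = (x - 7)*(x - 3)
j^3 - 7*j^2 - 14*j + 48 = (j - 8)*(j - 2)*(j + 3)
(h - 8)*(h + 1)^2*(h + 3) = h^4 - 3*h^3 - 33*h^2 - 53*h - 24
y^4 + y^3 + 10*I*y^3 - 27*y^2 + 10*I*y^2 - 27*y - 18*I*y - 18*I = (y + 1)*(y + I)*(y + 3*I)*(y + 6*I)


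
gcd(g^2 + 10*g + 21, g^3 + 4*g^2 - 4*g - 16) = 1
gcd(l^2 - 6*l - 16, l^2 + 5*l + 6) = l + 2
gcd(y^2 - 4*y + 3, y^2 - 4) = 1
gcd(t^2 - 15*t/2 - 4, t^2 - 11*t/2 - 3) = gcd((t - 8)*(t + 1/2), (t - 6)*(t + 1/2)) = t + 1/2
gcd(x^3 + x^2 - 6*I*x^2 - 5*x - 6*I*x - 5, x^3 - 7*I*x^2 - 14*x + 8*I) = x - I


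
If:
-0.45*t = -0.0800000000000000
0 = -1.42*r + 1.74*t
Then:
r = 0.22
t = 0.18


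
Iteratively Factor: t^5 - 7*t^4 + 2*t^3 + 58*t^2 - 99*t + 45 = (t - 3)*(t^4 - 4*t^3 - 10*t^2 + 28*t - 15) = (t - 5)*(t - 3)*(t^3 + t^2 - 5*t + 3) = (t - 5)*(t - 3)*(t - 1)*(t^2 + 2*t - 3) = (t - 5)*(t - 3)*(t - 1)*(t + 3)*(t - 1)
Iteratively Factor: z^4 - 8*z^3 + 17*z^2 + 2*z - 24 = (z - 3)*(z^3 - 5*z^2 + 2*z + 8) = (z - 3)*(z + 1)*(z^2 - 6*z + 8) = (z - 4)*(z - 3)*(z + 1)*(z - 2)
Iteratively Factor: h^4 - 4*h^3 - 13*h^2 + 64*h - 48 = (h - 3)*(h^3 - h^2 - 16*h + 16) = (h - 3)*(h - 1)*(h^2 - 16) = (h - 4)*(h - 3)*(h - 1)*(h + 4)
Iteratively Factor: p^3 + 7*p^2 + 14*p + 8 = (p + 4)*(p^2 + 3*p + 2) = (p + 2)*(p + 4)*(p + 1)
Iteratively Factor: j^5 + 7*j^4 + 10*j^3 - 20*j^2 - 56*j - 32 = (j + 4)*(j^4 + 3*j^3 - 2*j^2 - 12*j - 8) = (j - 2)*(j + 4)*(j^3 + 5*j^2 + 8*j + 4) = (j - 2)*(j + 1)*(j + 4)*(j^2 + 4*j + 4) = (j - 2)*(j + 1)*(j + 2)*(j + 4)*(j + 2)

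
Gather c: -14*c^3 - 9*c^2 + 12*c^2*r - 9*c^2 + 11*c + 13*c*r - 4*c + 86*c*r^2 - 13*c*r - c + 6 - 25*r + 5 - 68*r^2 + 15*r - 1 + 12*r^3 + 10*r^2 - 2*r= -14*c^3 + c^2*(12*r - 18) + c*(86*r^2 + 6) + 12*r^3 - 58*r^2 - 12*r + 10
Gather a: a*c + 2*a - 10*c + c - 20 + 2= a*(c + 2) - 9*c - 18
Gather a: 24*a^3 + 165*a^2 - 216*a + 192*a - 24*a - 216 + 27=24*a^3 + 165*a^2 - 48*a - 189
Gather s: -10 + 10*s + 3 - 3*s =7*s - 7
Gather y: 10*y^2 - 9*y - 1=10*y^2 - 9*y - 1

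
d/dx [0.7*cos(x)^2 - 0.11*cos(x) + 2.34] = (0.11 - 1.4*cos(x))*sin(x)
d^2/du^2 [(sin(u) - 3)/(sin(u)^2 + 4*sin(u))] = (-sin(u)^2 + 16*sin(u) + 38 + 30/sin(u) - 72/sin(u)^2 - 96/sin(u)^3)/(sin(u) + 4)^3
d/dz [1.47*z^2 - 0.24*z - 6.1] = 2.94*z - 0.24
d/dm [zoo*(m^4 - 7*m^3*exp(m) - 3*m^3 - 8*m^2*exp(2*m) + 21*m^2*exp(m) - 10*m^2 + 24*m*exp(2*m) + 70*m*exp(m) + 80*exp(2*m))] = zoo*(m^3*exp(m) + m^3 + m^2*exp(2*m) + m^2 + m*exp(2*m) + m*exp(m) + m + exp(2*m) + exp(m))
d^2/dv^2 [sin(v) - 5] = -sin(v)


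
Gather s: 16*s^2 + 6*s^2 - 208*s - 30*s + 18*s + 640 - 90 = 22*s^2 - 220*s + 550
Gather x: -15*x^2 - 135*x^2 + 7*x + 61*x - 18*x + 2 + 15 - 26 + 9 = -150*x^2 + 50*x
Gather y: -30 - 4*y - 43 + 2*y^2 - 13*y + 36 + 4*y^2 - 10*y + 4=6*y^2 - 27*y - 33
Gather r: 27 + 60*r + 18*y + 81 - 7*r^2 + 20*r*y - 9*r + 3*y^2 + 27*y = -7*r^2 + r*(20*y + 51) + 3*y^2 + 45*y + 108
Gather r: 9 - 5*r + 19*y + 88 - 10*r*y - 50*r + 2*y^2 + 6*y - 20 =r*(-10*y - 55) + 2*y^2 + 25*y + 77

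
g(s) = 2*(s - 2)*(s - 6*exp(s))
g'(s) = 2*s + 2*(1 - 6*exp(s))*(s - 2) - 12*exp(s) = -12*s*exp(s) + 4*s + 12*exp(s) - 4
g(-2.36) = 25.52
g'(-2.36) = -9.63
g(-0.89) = 19.39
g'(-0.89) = 1.75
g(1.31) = 28.88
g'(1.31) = -12.55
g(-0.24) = 22.22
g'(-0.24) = 6.75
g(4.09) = -1481.18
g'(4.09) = -2202.80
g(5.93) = -17692.84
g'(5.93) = -22233.58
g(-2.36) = 25.52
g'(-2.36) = -9.63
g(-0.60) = 20.24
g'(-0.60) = 4.14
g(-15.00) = 510.00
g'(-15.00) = -64.00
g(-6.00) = 96.24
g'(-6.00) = -27.79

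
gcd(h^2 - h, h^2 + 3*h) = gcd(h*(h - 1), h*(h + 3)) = h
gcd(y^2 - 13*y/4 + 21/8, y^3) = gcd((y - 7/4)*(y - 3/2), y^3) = 1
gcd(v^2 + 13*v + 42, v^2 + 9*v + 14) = v + 7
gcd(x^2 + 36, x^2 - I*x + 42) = x + 6*I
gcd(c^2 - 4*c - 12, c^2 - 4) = c + 2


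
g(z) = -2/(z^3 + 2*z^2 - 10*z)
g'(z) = -2*(-3*z^2 - 4*z + 10)/(z^3 + 2*z^2 - 10*z)^2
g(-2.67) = -0.09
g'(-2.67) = 0.00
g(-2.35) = -0.09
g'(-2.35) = -0.01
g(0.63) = 0.38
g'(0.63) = -0.46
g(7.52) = -0.00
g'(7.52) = 0.00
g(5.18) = -0.01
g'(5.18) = 0.01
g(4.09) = -0.03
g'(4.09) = 0.03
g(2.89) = -0.17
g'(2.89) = 0.37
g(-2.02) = -0.10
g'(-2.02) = -0.03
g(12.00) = 0.00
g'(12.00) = 0.00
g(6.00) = -0.00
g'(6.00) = 0.00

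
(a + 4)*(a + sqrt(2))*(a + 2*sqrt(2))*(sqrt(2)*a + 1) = sqrt(2)*a^4 + 4*sqrt(2)*a^3 + 7*a^3 + 7*sqrt(2)*a^2 + 28*a^2 + 4*a + 28*sqrt(2)*a + 16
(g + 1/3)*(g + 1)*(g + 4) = g^3 + 16*g^2/3 + 17*g/3 + 4/3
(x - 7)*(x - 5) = x^2 - 12*x + 35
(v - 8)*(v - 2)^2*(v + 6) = v^4 - 6*v^3 - 36*v^2 + 184*v - 192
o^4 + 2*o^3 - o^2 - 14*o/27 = o*(o - 2/3)*(o + 1/3)*(o + 7/3)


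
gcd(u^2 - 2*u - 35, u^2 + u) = 1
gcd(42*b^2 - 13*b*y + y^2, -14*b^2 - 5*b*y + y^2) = -7*b + y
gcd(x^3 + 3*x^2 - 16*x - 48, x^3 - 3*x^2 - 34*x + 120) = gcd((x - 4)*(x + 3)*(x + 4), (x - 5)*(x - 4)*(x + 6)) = x - 4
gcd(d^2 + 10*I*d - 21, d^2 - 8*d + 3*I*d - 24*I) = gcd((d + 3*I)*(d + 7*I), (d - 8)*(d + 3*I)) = d + 3*I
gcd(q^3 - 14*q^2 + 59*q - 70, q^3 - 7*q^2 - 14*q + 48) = q - 2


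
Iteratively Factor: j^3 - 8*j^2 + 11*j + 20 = (j + 1)*(j^2 - 9*j + 20) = (j - 5)*(j + 1)*(j - 4)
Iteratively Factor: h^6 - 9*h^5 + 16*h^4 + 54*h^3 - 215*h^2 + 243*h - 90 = (h + 3)*(h^5 - 12*h^4 + 52*h^3 - 102*h^2 + 91*h - 30) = (h - 2)*(h + 3)*(h^4 - 10*h^3 + 32*h^2 - 38*h + 15) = (h - 2)*(h - 1)*(h + 3)*(h^3 - 9*h^2 + 23*h - 15) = (h - 3)*(h - 2)*(h - 1)*(h + 3)*(h^2 - 6*h + 5) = (h - 3)*(h - 2)*(h - 1)^2*(h + 3)*(h - 5)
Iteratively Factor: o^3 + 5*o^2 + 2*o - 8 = (o - 1)*(o^2 + 6*o + 8) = (o - 1)*(o + 4)*(o + 2)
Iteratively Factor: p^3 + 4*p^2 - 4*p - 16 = (p + 4)*(p^2 - 4) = (p - 2)*(p + 4)*(p + 2)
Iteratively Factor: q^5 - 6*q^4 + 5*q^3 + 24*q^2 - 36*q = (q - 3)*(q^4 - 3*q^3 - 4*q^2 + 12*q) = q*(q - 3)*(q^3 - 3*q^2 - 4*q + 12) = q*(q - 3)*(q - 2)*(q^2 - q - 6) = q*(q - 3)*(q - 2)*(q + 2)*(q - 3)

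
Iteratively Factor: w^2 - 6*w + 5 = (w - 5)*(w - 1)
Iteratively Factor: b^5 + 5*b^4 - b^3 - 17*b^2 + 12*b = (b - 1)*(b^4 + 6*b^3 + 5*b^2 - 12*b) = (b - 1)*(b + 3)*(b^3 + 3*b^2 - 4*b) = b*(b - 1)*(b + 3)*(b^2 + 3*b - 4) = b*(b - 1)^2*(b + 3)*(b + 4)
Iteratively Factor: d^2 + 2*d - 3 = (d + 3)*(d - 1)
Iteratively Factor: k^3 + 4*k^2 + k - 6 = (k + 3)*(k^2 + k - 2) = (k + 2)*(k + 3)*(k - 1)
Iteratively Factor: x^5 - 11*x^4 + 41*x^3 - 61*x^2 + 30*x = (x - 3)*(x^4 - 8*x^3 + 17*x^2 - 10*x) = (x - 3)*(x - 1)*(x^3 - 7*x^2 + 10*x) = (x - 3)*(x - 2)*(x - 1)*(x^2 - 5*x) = x*(x - 3)*(x - 2)*(x - 1)*(x - 5)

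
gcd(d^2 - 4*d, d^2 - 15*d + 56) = 1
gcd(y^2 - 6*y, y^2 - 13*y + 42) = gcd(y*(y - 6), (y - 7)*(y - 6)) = y - 6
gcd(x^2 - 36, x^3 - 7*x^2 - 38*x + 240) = x + 6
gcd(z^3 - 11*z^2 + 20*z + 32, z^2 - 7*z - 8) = z^2 - 7*z - 8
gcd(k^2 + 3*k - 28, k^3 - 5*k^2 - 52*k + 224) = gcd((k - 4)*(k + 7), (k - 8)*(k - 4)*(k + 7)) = k^2 + 3*k - 28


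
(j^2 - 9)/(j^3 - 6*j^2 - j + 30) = (j + 3)/(j^2 - 3*j - 10)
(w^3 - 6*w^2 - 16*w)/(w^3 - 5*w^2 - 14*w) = (w - 8)/(w - 7)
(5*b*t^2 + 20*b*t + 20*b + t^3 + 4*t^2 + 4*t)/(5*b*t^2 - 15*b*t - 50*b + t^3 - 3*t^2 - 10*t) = (t + 2)/(t - 5)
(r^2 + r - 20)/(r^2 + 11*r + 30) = (r - 4)/(r + 6)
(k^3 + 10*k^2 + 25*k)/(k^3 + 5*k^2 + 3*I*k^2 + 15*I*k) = (k + 5)/(k + 3*I)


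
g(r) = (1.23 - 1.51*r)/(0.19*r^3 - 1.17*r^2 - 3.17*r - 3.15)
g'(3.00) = 0.03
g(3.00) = 0.18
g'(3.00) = 0.03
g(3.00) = 0.18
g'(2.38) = 0.04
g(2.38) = 0.16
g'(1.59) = 0.09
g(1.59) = 0.11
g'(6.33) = 0.15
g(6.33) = 0.38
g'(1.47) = 0.10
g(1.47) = 0.10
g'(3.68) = 0.03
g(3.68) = 0.20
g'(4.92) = 0.05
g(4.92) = 0.25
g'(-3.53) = -0.26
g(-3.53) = -0.44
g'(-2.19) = -1.07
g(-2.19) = -1.19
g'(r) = (1.23 - 1.51*r)*(-0.57*r^2 + 2.34*r + 3.17)/(0.19*r^3 - 1.17*r^2 - 3.17*r - 3.15)^2 - 1.51/(0.19*r^3 - 1.17*r^2 - 3.17*r - 3.15)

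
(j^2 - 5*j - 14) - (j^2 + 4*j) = -9*j - 14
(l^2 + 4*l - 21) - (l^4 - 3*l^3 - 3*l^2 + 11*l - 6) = -l^4 + 3*l^3 + 4*l^2 - 7*l - 15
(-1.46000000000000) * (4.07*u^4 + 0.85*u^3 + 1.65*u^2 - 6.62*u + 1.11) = -5.9422*u^4 - 1.241*u^3 - 2.409*u^2 + 9.6652*u - 1.6206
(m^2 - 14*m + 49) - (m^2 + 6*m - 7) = 56 - 20*m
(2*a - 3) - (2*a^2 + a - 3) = -2*a^2 + a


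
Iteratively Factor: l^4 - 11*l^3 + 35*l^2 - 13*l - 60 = (l - 3)*(l^3 - 8*l^2 + 11*l + 20) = (l - 4)*(l - 3)*(l^2 - 4*l - 5) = (l - 5)*(l - 4)*(l - 3)*(l + 1)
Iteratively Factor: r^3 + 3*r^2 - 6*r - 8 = (r + 1)*(r^2 + 2*r - 8) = (r + 1)*(r + 4)*(r - 2)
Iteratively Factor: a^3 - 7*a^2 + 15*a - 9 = (a - 3)*(a^2 - 4*a + 3) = (a - 3)^2*(a - 1)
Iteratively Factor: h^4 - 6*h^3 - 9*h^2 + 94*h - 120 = (h - 2)*(h^3 - 4*h^2 - 17*h + 60) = (h - 5)*(h - 2)*(h^2 + h - 12) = (h - 5)*(h - 3)*(h - 2)*(h + 4)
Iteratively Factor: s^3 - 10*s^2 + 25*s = (s - 5)*(s^2 - 5*s) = s*(s - 5)*(s - 5)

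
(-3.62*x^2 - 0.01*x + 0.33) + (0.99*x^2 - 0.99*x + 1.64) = -2.63*x^2 - 1.0*x + 1.97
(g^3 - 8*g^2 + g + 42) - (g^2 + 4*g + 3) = g^3 - 9*g^2 - 3*g + 39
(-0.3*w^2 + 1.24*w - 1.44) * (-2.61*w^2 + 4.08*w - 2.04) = 0.783*w^4 - 4.4604*w^3 + 9.4296*w^2 - 8.4048*w + 2.9376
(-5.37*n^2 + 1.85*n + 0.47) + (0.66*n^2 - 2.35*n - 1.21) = -4.71*n^2 - 0.5*n - 0.74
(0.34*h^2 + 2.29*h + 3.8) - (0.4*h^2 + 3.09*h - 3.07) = -0.06*h^2 - 0.8*h + 6.87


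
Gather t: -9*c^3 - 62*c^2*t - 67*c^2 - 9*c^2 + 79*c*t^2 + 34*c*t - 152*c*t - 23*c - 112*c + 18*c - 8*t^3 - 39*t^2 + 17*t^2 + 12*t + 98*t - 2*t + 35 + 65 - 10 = -9*c^3 - 76*c^2 - 117*c - 8*t^3 + t^2*(79*c - 22) + t*(-62*c^2 - 118*c + 108) + 90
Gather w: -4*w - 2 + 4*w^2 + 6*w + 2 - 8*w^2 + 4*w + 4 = -4*w^2 + 6*w + 4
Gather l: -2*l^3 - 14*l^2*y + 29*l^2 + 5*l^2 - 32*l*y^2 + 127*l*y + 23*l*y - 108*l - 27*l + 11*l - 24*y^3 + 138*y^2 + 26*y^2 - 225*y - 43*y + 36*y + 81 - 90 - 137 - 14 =-2*l^3 + l^2*(34 - 14*y) + l*(-32*y^2 + 150*y - 124) - 24*y^3 + 164*y^2 - 232*y - 160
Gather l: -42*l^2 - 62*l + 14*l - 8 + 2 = -42*l^2 - 48*l - 6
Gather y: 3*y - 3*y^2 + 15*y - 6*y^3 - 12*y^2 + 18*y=-6*y^3 - 15*y^2 + 36*y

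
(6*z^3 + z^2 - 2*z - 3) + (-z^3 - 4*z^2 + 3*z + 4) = 5*z^3 - 3*z^2 + z + 1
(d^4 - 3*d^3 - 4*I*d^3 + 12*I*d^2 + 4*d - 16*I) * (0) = 0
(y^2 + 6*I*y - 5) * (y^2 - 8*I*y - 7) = y^4 - 2*I*y^3 + 36*y^2 - 2*I*y + 35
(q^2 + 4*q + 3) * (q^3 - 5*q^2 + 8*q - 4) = q^5 - q^4 - 9*q^3 + 13*q^2 + 8*q - 12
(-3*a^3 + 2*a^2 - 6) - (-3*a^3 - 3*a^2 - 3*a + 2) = 5*a^2 + 3*a - 8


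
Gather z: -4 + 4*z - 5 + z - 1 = 5*z - 10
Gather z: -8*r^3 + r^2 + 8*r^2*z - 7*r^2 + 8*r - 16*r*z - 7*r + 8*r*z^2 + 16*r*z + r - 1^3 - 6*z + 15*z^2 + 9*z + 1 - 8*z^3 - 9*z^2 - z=-8*r^3 - 6*r^2 + 2*r - 8*z^3 + z^2*(8*r + 6) + z*(8*r^2 + 2)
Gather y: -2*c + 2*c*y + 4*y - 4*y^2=-2*c - 4*y^2 + y*(2*c + 4)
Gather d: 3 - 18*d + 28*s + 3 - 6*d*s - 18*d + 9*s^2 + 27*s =d*(-6*s - 36) + 9*s^2 + 55*s + 6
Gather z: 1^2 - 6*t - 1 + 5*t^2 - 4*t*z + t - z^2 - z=5*t^2 - 5*t - z^2 + z*(-4*t - 1)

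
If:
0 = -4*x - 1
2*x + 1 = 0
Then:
No Solution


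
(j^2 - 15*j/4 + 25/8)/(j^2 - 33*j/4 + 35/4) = (j - 5/2)/(j - 7)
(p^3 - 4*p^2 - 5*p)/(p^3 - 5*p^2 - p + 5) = p/(p - 1)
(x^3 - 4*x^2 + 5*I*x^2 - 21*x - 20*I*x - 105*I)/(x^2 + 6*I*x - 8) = (x^3 + x^2*(-4 + 5*I) - x*(21 + 20*I) - 105*I)/(x^2 + 6*I*x - 8)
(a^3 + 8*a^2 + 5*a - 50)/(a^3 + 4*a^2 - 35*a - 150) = (a - 2)/(a - 6)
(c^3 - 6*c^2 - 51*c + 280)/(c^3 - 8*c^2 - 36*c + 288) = (c^2 + 2*c - 35)/(c^2 - 36)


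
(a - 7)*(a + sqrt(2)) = a^2 - 7*a + sqrt(2)*a - 7*sqrt(2)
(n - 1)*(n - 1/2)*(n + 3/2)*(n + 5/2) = n^4 + 5*n^3/2 - 7*n^2/4 - 29*n/8 + 15/8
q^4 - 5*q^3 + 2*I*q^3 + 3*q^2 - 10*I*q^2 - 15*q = q*(q - 5)*(q - I)*(q + 3*I)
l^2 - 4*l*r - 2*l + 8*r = (l - 2)*(l - 4*r)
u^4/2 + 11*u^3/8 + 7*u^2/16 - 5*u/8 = u*(u/2 + 1)*(u - 1/2)*(u + 5/4)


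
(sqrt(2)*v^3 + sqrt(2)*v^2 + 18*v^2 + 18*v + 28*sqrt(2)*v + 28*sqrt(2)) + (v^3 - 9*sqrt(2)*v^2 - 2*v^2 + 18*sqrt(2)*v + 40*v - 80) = v^3 + sqrt(2)*v^3 - 8*sqrt(2)*v^2 + 16*v^2 + 58*v + 46*sqrt(2)*v - 80 + 28*sqrt(2)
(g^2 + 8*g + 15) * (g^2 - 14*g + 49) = g^4 - 6*g^3 - 48*g^2 + 182*g + 735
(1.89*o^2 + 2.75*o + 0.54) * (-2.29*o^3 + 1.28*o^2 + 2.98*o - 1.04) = -4.3281*o^5 - 3.8783*o^4 + 7.9156*o^3 + 6.9206*o^2 - 1.2508*o - 0.5616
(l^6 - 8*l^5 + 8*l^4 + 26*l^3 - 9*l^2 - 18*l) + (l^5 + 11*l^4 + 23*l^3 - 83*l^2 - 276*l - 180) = l^6 - 7*l^5 + 19*l^4 + 49*l^3 - 92*l^2 - 294*l - 180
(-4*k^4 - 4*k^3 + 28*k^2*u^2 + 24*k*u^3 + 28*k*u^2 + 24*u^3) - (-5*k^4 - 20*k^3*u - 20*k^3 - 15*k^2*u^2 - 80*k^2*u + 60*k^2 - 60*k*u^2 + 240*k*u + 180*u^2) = k^4 + 20*k^3*u + 16*k^3 + 43*k^2*u^2 + 80*k^2*u - 60*k^2 + 24*k*u^3 + 88*k*u^2 - 240*k*u + 24*u^3 - 180*u^2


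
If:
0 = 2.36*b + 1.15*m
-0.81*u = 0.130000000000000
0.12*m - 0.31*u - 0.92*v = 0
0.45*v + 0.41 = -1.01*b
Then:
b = -0.49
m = 1.00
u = -0.16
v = 0.18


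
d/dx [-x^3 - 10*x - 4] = -3*x^2 - 10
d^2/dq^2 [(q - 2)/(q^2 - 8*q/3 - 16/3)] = 6*((14 - 9*q)*(-3*q^2 + 8*q + 16) - 4*(q - 2)*(3*q - 4)^2)/(-3*q^2 + 8*q + 16)^3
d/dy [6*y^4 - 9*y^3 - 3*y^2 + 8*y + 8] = 24*y^3 - 27*y^2 - 6*y + 8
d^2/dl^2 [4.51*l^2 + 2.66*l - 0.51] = 9.02000000000000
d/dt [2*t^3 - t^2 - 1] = 2*t*(3*t - 1)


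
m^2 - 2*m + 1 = (m - 1)^2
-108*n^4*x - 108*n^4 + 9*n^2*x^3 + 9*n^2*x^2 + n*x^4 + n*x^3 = (-3*n + x)*(6*n + x)^2*(n*x + n)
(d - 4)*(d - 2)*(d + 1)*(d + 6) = d^4 + d^3 - 28*d^2 + 20*d + 48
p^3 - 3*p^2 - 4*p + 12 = (p - 3)*(p - 2)*(p + 2)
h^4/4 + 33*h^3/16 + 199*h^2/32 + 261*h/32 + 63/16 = (h/4 + 1/2)*(h + 3/2)*(h + 7/4)*(h + 3)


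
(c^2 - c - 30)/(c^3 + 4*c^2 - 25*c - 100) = (c - 6)/(c^2 - c - 20)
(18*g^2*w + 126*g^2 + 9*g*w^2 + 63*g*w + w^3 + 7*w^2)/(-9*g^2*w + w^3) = (6*g*w + 42*g + w^2 + 7*w)/(w*(-3*g + w))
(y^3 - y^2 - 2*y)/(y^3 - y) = (y - 2)/(y - 1)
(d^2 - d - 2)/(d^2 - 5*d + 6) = (d + 1)/(d - 3)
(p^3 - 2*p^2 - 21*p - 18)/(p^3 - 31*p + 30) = (p^3 - 2*p^2 - 21*p - 18)/(p^3 - 31*p + 30)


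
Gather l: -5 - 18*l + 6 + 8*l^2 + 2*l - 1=8*l^2 - 16*l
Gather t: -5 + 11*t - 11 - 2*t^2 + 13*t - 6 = -2*t^2 + 24*t - 22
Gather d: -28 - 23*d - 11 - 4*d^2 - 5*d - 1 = -4*d^2 - 28*d - 40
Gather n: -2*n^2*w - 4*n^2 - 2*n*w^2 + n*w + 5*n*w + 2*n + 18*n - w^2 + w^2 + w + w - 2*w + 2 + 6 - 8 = n^2*(-2*w - 4) + n*(-2*w^2 + 6*w + 20)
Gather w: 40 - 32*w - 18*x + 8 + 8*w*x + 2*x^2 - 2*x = w*(8*x - 32) + 2*x^2 - 20*x + 48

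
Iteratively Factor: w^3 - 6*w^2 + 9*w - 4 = (w - 4)*(w^2 - 2*w + 1) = (w - 4)*(w - 1)*(w - 1)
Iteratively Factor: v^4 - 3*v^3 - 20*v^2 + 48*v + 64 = (v + 1)*(v^3 - 4*v^2 - 16*v + 64) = (v - 4)*(v + 1)*(v^2 - 16) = (v - 4)*(v + 1)*(v + 4)*(v - 4)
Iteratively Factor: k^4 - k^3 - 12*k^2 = (k + 3)*(k^3 - 4*k^2) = (k - 4)*(k + 3)*(k^2) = k*(k - 4)*(k + 3)*(k)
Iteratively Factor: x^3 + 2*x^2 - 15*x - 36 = (x - 4)*(x^2 + 6*x + 9) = (x - 4)*(x + 3)*(x + 3)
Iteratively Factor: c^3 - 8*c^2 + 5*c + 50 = (c + 2)*(c^2 - 10*c + 25) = (c - 5)*(c + 2)*(c - 5)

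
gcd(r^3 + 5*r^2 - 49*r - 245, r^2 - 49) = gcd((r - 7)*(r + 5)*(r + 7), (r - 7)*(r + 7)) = r^2 - 49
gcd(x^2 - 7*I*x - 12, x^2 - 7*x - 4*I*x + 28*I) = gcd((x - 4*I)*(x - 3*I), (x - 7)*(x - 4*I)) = x - 4*I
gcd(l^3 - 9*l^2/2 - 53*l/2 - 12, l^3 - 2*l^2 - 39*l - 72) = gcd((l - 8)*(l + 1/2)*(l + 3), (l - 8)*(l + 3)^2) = l^2 - 5*l - 24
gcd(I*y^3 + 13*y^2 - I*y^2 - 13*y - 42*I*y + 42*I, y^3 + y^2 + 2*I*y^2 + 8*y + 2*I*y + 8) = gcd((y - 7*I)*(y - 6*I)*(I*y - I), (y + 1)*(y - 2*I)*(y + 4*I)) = 1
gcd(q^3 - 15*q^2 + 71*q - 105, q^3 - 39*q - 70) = q - 7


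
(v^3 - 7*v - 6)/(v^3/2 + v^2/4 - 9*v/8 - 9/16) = 16*(v^3 - 7*v - 6)/(8*v^3 + 4*v^2 - 18*v - 9)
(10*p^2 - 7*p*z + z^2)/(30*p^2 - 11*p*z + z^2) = (-2*p + z)/(-6*p + z)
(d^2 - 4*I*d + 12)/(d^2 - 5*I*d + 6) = (d + 2*I)/(d + I)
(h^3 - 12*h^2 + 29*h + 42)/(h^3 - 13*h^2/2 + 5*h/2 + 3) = 2*(h^2 - 6*h - 7)/(2*h^2 - h - 1)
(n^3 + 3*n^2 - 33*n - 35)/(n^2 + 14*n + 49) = (n^2 - 4*n - 5)/(n + 7)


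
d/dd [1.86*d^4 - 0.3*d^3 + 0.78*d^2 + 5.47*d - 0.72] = 7.44*d^3 - 0.9*d^2 + 1.56*d + 5.47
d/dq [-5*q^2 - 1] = -10*q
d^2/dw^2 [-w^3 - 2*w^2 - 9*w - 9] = -6*w - 4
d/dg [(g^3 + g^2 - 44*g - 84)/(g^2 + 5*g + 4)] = (g^4 + 10*g^3 + 61*g^2 + 176*g + 244)/(g^4 + 10*g^3 + 33*g^2 + 40*g + 16)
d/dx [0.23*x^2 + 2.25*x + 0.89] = 0.46*x + 2.25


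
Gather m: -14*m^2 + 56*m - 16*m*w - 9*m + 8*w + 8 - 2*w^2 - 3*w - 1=-14*m^2 + m*(47 - 16*w) - 2*w^2 + 5*w + 7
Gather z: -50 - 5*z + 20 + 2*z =-3*z - 30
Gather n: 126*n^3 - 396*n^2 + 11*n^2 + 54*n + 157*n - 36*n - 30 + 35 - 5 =126*n^3 - 385*n^2 + 175*n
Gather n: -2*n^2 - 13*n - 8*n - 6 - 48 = -2*n^2 - 21*n - 54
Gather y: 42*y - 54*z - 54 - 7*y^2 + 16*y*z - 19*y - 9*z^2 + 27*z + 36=-7*y^2 + y*(16*z + 23) - 9*z^2 - 27*z - 18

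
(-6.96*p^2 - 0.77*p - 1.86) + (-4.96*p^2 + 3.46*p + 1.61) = -11.92*p^2 + 2.69*p - 0.25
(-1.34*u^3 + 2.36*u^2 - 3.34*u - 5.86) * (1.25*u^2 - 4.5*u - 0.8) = -1.675*u^5 + 8.98*u^4 - 13.723*u^3 + 5.817*u^2 + 29.042*u + 4.688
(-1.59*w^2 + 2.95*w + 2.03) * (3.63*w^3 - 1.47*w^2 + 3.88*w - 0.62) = -5.7717*w^5 + 13.0458*w^4 - 3.1368*w^3 + 9.4477*w^2 + 6.0474*w - 1.2586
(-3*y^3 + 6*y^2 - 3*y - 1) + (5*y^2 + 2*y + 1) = -3*y^3 + 11*y^2 - y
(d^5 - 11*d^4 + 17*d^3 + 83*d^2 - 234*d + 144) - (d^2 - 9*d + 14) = d^5 - 11*d^4 + 17*d^3 + 82*d^2 - 225*d + 130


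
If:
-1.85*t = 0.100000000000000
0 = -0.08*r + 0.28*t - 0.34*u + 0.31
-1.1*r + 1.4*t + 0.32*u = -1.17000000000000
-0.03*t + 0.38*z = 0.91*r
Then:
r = 1.17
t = -0.05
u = 0.59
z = 2.79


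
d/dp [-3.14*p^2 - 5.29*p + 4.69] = -6.28*p - 5.29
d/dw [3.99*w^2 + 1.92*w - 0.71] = 7.98*w + 1.92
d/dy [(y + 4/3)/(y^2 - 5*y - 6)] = (-3*y^2 - 8*y + 2)/(3*(y^4 - 10*y^3 + 13*y^2 + 60*y + 36))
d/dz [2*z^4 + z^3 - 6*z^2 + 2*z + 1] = 8*z^3 + 3*z^2 - 12*z + 2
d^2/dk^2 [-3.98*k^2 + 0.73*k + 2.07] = -7.96000000000000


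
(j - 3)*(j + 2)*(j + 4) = j^3 + 3*j^2 - 10*j - 24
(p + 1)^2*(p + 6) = p^3 + 8*p^2 + 13*p + 6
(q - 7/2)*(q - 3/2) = q^2 - 5*q + 21/4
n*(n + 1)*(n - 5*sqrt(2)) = n^3 - 5*sqrt(2)*n^2 + n^2 - 5*sqrt(2)*n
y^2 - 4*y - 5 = (y - 5)*(y + 1)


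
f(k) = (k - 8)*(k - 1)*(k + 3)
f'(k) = (k - 8)*(k - 1) + (k - 8)*(k + 3) + (k - 1)*(k + 3)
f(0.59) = 10.91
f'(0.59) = -25.04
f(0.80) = 5.47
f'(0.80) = -26.68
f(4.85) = -95.20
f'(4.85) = -6.63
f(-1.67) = 34.34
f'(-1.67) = 9.41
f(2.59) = -48.08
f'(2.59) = -29.96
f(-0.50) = 31.88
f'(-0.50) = -12.25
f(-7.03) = -486.38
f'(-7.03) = 213.62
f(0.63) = 9.90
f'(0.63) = -25.37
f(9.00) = 96.00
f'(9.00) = 116.00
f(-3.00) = 0.00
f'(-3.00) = 44.00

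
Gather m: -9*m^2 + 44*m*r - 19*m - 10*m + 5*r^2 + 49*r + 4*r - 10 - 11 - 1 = -9*m^2 + m*(44*r - 29) + 5*r^2 + 53*r - 22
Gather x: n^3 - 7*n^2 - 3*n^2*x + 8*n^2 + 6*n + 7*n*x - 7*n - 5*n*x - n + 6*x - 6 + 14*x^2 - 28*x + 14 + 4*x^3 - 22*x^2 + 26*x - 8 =n^3 + n^2 - 2*n + 4*x^3 - 8*x^2 + x*(-3*n^2 + 2*n + 4)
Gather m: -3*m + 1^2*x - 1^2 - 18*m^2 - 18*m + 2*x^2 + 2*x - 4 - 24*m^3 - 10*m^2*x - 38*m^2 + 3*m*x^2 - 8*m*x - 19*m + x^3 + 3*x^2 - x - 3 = -24*m^3 + m^2*(-10*x - 56) + m*(3*x^2 - 8*x - 40) + x^3 + 5*x^2 + 2*x - 8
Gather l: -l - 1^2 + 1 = -l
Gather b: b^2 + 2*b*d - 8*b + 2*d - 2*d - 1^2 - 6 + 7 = b^2 + b*(2*d - 8)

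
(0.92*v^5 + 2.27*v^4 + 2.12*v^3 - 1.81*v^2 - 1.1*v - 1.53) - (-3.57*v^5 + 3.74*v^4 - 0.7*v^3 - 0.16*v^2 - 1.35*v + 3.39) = 4.49*v^5 - 1.47*v^4 + 2.82*v^3 - 1.65*v^2 + 0.25*v - 4.92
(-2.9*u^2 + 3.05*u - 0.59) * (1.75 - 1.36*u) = 3.944*u^3 - 9.223*u^2 + 6.1399*u - 1.0325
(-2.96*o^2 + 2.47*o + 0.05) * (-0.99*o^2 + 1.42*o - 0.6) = 2.9304*o^4 - 6.6485*o^3 + 5.2339*o^2 - 1.411*o - 0.03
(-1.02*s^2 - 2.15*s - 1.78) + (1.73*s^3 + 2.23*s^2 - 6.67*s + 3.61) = 1.73*s^3 + 1.21*s^2 - 8.82*s + 1.83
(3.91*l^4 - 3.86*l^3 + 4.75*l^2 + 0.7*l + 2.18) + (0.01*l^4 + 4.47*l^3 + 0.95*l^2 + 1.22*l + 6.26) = 3.92*l^4 + 0.61*l^3 + 5.7*l^2 + 1.92*l + 8.44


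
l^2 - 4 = (l - 2)*(l + 2)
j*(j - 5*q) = j^2 - 5*j*q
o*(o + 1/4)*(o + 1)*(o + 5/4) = o^4 + 5*o^3/2 + 29*o^2/16 + 5*o/16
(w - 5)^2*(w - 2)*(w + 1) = w^4 - 11*w^3 + 33*w^2 - 5*w - 50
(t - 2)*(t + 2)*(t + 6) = t^3 + 6*t^2 - 4*t - 24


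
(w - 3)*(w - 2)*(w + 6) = w^3 + w^2 - 24*w + 36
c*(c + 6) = c^2 + 6*c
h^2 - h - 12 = (h - 4)*(h + 3)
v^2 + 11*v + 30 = (v + 5)*(v + 6)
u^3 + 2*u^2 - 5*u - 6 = (u - 2)*(u + 1)*(u + 3)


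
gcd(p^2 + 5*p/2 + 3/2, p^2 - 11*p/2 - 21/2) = p + 3/2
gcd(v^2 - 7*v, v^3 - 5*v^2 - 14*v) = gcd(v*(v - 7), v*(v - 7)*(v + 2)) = v^2 - 7*v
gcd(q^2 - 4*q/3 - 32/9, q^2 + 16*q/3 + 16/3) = q + 4/3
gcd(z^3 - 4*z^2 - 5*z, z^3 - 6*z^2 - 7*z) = z^2 + z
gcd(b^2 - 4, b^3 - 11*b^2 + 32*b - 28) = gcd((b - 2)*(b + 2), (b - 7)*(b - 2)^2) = b - 2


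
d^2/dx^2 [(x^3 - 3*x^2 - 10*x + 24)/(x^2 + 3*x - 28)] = 72/(x^3 + 21*x^2 + 147*x + 343)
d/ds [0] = 0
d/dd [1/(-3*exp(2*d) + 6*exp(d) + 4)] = 6*(exp(d) - 1)*exp(d)/(-3*exp(2*d) + 6*exp(d) + 4)^2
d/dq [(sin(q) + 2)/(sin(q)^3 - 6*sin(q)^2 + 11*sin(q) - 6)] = 2*(-sin(q)^3 + 12*sin(q) - 14)*cos(q)/((sin(q) - 3)^2*(sin(q) - 2)^2*(sin(q) - 1)^2)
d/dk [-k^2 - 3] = -2*k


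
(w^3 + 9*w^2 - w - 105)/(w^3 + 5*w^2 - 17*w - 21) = (w + 5)/(w + 1)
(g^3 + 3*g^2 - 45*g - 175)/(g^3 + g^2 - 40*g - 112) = (g^2 + 10*g + 25)/(g^2 + 8*g + 16)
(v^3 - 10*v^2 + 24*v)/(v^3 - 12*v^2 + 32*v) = (v - 6)/(v - 8)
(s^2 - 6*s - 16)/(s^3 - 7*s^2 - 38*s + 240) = (s + 2)/(s^2 + s - 30)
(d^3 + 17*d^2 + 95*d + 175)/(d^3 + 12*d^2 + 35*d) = (d + 5)/d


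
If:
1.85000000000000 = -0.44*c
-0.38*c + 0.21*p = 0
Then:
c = -4.20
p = -7.61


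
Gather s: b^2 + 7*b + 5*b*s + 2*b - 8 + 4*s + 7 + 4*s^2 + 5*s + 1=b^2 + 9*b + 4*s^2 + s*(5*b + 9)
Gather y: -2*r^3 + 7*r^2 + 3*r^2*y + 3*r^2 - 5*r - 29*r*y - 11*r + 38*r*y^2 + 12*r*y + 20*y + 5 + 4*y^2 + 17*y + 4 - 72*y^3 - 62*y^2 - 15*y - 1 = -2*r^3 + 10*r^2 - 16*r - 72*y^3 + y^2*(38*r - 58) + y*(3*r^2 - 17*r + 22) + 8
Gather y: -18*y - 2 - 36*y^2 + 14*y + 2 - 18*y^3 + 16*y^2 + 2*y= -18*y^3 - 20*y^2 - 2*y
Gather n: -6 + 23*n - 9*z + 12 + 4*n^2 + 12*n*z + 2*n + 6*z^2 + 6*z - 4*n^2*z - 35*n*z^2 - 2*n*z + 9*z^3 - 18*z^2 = n^2*(4 - 4*z) + n*(-35*z^2 + 10*z + 25) + 9*z^3 - 12*z^2 - 3*z + 6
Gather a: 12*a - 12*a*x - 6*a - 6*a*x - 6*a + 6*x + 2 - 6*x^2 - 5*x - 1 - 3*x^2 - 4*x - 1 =-18*a*x - 9*x^2 - 3*x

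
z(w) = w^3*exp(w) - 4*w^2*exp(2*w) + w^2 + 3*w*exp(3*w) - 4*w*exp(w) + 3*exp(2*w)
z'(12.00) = 478513802583188528.93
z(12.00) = 155189157702594821.45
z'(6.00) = 3689028586.58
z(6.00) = 1159008513.21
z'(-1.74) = -2.49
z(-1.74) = 3.02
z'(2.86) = 128489.08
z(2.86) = 36836.45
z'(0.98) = 147.02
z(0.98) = 42.66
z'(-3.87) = -7.81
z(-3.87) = 14.07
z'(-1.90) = -2.89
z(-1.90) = 3.45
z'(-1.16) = -1.13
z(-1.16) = 1.97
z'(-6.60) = -13.38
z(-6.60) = 43.20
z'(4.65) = 49087893.81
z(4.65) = 15053515.08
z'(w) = w^3*exp(w) - 8*w^2*exp(2*w) + 3*w^2*exp(w) + 9*w*exp(3*w) - 8*w*exp(2*w) - 4*w*exp(w) + 2*w + 3*exp(3*w) + 6*exp(2*w) - 4*exp(w)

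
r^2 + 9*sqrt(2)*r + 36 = (r + 3*sqrt(2))*(r + 6*sqrt(2))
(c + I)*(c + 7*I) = c^2 + 8*I*c - 7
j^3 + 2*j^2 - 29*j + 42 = (j - 3)*(j - 2)*(j + 7)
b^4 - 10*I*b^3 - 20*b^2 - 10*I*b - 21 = (b - 7*I)*(b - 3*I)*(b - I)*(b + I)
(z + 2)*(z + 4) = z^2 + 6*z + 8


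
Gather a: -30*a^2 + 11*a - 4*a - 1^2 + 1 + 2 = -30*a^2 + 7*a + 2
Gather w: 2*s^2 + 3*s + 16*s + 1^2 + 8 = 2*s^2 + 19*s + 9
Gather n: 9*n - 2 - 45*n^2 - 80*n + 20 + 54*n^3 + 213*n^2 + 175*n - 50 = 54*n^3 + 168*n^2 + 104*n - 32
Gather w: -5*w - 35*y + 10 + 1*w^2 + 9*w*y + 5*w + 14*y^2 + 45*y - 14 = w^2 + 9*w*y + 14*y^2 + 10*y - 4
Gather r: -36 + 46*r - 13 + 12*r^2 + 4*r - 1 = 12*r^2 + 50*r - 50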